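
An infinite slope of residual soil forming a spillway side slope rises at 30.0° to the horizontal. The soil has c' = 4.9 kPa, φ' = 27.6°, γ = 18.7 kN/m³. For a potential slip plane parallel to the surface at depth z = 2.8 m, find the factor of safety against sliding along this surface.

For an infinite slope with a slip plane parallel to the surface (no pore pressure): FS = [c' + γz cos²β tanφ'] / [γz sinβ cosβ].
γz = 18.7·2.8 = 52.36 kN/m²
Numerator = 4.9 + 52.36·cos²30.0°·tan27.6° = 4.9 + 52.36·0.7500·0.5228 = 25.430 kPa
Denominator = 52.36·sin30.0°·cos30.0° = 52.36·0.5000·0.8660 = 22.673 kPa
FS = 25.430 / 22.673 = 1.122

FS = 1.12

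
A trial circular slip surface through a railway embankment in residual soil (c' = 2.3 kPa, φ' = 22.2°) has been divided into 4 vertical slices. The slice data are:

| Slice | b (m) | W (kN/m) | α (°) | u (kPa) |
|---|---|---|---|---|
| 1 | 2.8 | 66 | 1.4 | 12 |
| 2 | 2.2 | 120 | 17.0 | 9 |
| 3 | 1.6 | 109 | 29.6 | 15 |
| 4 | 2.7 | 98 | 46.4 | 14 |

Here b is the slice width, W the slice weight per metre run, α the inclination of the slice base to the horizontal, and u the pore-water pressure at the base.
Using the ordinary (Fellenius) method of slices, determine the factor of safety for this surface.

FS = 0.68

Ordinary method of slices: FS = Σ[c'·Δl_i + (W_i cosα_i − u_i·Δl_i)·tanφ'] / Σ W_i sinα_i, with Δl_i = b_i / cosα_i.
Slice 1: Δl = 2.8/cos1.4° = 2.801 m; N'_1 = 66·cos1.4° − 12·2.801 = 32.4; c'Δl = 6.44; W sinα = 1.6
Slice 2: Δl = 2.2/cos17.0° = 2.301 m; N'_2 = 120·cos17.0° − 9·2.301 = 94.1; c'Δl = 5.29; W sinα = 35.1
Slice 3: Δl = 1.6/cos29.6° = 1.840 m; N'_3 = 109·cos29.6° − 15·1.840 = 67.2; c'Δl = 4.23; W sinα = 53.8
Slice 4: Δl = 2.7/cos46.4° = 3.915 m; N'_4 = 98·cos46.4° − 14·3.915 = 12.8; c'Δl = 9.00; W sinα = 71.0
Σc'Δl = 25.0 kN/m; ΣN' = 206.4 kN/m; ΣW sinα = 161.5 kN/m
Resisting = 25.0 + 206.4·tan22.2° = 25.0 + 84.2 = 109.2 kN/m
FS = 109.2 / 161.5 = 0.676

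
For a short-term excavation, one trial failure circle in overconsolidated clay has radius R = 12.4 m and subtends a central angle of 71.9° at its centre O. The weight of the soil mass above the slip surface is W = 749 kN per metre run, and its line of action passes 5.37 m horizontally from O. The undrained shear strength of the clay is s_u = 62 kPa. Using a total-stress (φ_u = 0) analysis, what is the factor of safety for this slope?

Taking moments about the centre O, the resisting moment is provided by the undrained shear strength acting along the arc:
Arc length L_a = R·θ = 12.4·(71.9°·π/180) = 12.4·1.2549 = 15.56 m
M_R = s_u·L_a·R = 62·15.56·12.4 = 11963.0 kN·m/m
M_D = W·d = 749·5.37 = 4022.1 kN·m/m
FS = M_R / M_D = 11963.0 / 4022.1 = 2.974

FS = 2.97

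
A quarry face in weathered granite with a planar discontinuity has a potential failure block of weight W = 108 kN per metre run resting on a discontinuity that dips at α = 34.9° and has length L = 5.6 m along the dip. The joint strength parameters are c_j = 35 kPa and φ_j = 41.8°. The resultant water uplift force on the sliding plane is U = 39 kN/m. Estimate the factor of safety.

Resolving the block weight along and normal to the plane and applying the Mohr–Coulomb strength on the joint:
N' = W cosα − U = 108·cos34.9° − 39 = 49.6 kN/m
Driving force T = W sinα = 108·sin34.9° = 61.8 kN/m
Resisting force R = c_j·L + N'·tanφ_j = 35·5.6 + 49.6·tan41.8° = 196.0 + 44.3 = 240.3 kN/m
FS = R / T = 240.3 / 61.8 = 3.889

FS = 3.89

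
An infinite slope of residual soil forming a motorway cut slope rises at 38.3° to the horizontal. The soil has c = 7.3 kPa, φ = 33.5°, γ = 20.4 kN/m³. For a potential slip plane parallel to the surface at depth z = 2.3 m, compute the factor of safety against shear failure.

FS = 1.16

For an infinite slope with a slip plane parallel to the surface (no pore pressure): FS = [c + γz cos²β tanφ] / [γz sinβ cosβ].
γz = 20.4·2.3 = 46.92 kN/m²
Numerator = 7.3 + 46.92·cos²38.3°·tan33.5° = 7.3 + 46.92·0.6159·0.6619 = 26.426 kPa
Denominator = 46.92·sin38.3°·cos38.3° = 46.92·0.6198·0.7848 = 22.821 kPa
FS = 26.426 / 22.821 = 1.158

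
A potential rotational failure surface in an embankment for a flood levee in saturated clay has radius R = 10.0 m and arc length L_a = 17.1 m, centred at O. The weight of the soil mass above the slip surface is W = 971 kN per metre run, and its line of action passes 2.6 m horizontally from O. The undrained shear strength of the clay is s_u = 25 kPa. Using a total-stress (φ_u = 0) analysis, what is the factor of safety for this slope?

FS = 1.69

Taking moments about the centre O, the resisting moment is provided by the undrained shear strength acting along the arc:
M_R = s_u·L_a·R = 25·17.10·10.0 = 4275.0 kN·m/m
M_D = W·d = 971·2.6 = 2524.6 kN·m/m
FS = M_R / M_D = 4275.0 / 2524.6 = 1.693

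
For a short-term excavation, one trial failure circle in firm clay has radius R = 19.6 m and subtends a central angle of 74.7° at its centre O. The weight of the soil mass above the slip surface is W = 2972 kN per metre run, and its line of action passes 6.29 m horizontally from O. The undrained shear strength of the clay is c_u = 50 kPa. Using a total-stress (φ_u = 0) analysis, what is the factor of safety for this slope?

Taking moments about the centre O, the resisting moment is provided by the undrained shear strength acting along the arc:
Arc length L_a = R·θ = 19.6·(74.7°·π/180) = 19.6·1.3038 = 25.55 m
M_R = c_u·L_a·R = 50·25.55·19.6 = 25042.6 kN·m/m
M_D = W·d = 2972·6.29 = 18693.9 kN·m/m
FS = M_R / M_D = 25042.6 / 18693.9 = 1.340

FS = 1.34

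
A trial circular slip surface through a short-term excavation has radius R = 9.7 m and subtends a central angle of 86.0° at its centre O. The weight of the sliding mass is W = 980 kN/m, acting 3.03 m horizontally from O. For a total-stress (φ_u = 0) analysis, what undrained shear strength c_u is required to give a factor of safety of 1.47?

c_u = 30.9 kPa

FS = c_u·L_a·R / (W·d), so c_u = FS·W·d / (L_a·R).
Arc length L_a = R·θ = 9.7·(86.0°·π/180) = 9.7·1.5010 = 14.56 m
c_u = 1.47·980·3.03 / (14.56·9.7) = 4365.0 / 141.23 = 30.91 kPa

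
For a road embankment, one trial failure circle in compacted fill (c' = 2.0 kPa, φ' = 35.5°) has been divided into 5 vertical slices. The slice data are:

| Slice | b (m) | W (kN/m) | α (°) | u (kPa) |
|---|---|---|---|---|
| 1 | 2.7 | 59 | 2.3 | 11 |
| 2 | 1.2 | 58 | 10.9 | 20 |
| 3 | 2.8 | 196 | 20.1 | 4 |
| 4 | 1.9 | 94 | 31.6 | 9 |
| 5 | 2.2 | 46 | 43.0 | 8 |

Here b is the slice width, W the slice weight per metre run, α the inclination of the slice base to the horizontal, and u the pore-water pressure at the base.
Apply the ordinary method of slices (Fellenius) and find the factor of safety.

FS = 1.49

Ordinary method of slices: FS = Σ[c'·Δl_i + (W_i cosα_i − u_i·Δl_i)·tanφ'] / Σ W_i sinα_i, with Δl_i = b_i / cosα_i.
Slice 1: Δl = 2.7/cos2.3° = 2.702 m; N'_1 = 59·cos2.3° − 11·2.702 = 29.2; c'Δl = 5.40; W sinα = 2.4
Slice 2: Δl = 1.2/cos10.9° = 1.222 m; N'_2 = 58·cos10.9° − 20·1.222 = 32.5; c'Δl = 2.44; W sinα = 11.0
Slice 3: Δl = 2.8/cos20.1° = 2.982 m; N'_3 = 196·cos20.1° − 4·2.982 = 172.1; c'Δl = 5.96; W sinα = 67.4
Slice 4: Δl = 1.9/cos31.6° = 2.231 m; N'_4 = 94·cos31.6° − 9·2.231 = 60.0; c'Δl = 4.46; W sinα = 49.3
Slice 5: Δl = 2.2/cos43.0° = 3.008 m; N'_5 = 46·cos43.0° − 8·3.008 = 9.6; c'Δl = 6.02; W sinα = 31.4
Σc'Δl = 24.3 kN/m; ΣN' = 303.4 kN/m; ΣW sinα = 161.3 kN/m
Resisting = 24.3 + 303.4·tan35.5° = 24.3 + 216.4 = 240.7 kN/m
FS = 240.7 / 161.3 = 1.492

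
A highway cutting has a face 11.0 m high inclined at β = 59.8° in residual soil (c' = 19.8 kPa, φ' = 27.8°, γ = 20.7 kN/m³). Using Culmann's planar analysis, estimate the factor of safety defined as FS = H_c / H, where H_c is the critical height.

H_c = (4c'/γ) · sinβ cosφ' / [1 − cos(β − φ')]
    = (4·19.8/20.7) · sin59.8°·cos27.8° / [1 − cos32.0°]
    = 3.826 · 0.7645 / 0.1520 = 19.25 m
FS = H_c / H = 19.25 / 11.0 = 1.750

FS = 1.75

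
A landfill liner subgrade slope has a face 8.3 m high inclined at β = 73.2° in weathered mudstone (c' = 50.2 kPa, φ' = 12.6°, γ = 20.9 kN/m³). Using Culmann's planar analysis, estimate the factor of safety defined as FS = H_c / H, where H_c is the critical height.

FS = 2.12

H_c = (4c'/γ) · sinβ cosφ' / [1 − cos(β − φ')]
    = (4·50.2/20.9) · sin73.2°·cos12.6° / [1 − cos60.6°]
    = 9.608 · 0.9343 / 0.5091 = 17.63 m
FS = H_c / H = 17.63 / 8.3 = 2.124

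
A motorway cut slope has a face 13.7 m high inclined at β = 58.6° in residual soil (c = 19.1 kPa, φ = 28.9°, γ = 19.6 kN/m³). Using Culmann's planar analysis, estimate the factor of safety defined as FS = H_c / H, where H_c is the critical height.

H_c = (4c/γ) · sinβ cosφ / [1 − cos(β − φ)]
    = (4·19.1/19.6) · sin58.6°·cos28.9° / [1 − cos29.7°]
    = 3.898 · 0.7473 / 0.1314 = 22.17 m
FS = H_c / H = 22.17 / 13.7 = 1.618

FS = 1.62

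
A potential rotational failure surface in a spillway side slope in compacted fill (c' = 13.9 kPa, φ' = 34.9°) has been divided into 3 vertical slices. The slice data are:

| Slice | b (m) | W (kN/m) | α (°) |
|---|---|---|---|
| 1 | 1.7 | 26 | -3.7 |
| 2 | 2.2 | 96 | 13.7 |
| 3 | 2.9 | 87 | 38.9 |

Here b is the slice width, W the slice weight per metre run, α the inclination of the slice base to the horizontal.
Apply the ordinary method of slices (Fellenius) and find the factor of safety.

FS = 3.14

Ordinary method of slices: FS = Σ[c'·Δl_i + (W_i cosα_i)·tanφ'] / Σ W_i sinα_i, with Δl_i = b_i / cosα_i.
Slice 1: Δl = 1.7/cos(-3.7°) = 1.704 m; N'_1 = 26·cos(-3.7°) = 25.9; c'Δl = 23.68; W sinα = -1.7
Slice 2: Δl = 2.2/cos13.7° = 2.264 m; N'_2 = 96·cos13.7° = 93.3; c'Δl = 31.48; W sinα = 22.7
Slice 3: Δl = 2.9/cos38.9° = 3.726 m; N'_3 = 87·cos38.9° = 67.7; c'Δl = 51.80; W sinα = 54.6
Σc'Δl = 107.0 kN/m; ΣN' = 186.9 kN/m; ΣW sinα = 75.7 kN/m
Resisting = 107.0 + 186.9·tan34.9° = 107.0 + 130.4 = 237.3 kN/m
FS = 237.3 / 75.7 = 3.136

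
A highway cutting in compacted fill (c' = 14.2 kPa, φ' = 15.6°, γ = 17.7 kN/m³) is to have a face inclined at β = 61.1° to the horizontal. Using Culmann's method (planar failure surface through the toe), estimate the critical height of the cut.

H_c = 9.05 m

Culmann's analysis gives the critical failure plane at α_cr = (β + φ')/2 = (61.1 + 15.6)/2 = 38.4°, and the critical height
H_c = (4c'/γ) · sinβ cosφ' / [1 − cos(β − φ')]
    = (4·14.2/17.7) · sin61.1°·cos15.6° / [1 − cos(45.5°)]
    = 3.209 · 0.8755·0.9632 / [1 − 0.7009]
    = 3.209 · 0.8432 / 0.2991
    = 9.05 m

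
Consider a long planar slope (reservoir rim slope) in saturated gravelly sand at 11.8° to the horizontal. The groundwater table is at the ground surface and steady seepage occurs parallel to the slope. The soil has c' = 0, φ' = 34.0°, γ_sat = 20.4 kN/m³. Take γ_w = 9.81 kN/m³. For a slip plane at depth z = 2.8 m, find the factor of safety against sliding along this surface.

FS = 1.68

With seepage parallel to the slope and the water table at the surface, the effective normal stress on the slip plane uses the buoyant unit weight γ' = γ_sat − γ_w while the driving shear stress uses γ_sat:
FS = [c' + γ' z cos²β tanφ'] / [γ_sat z sinβ cosβ]
(For c' = 0 this reduces to FS = (γ'/γ_sat)·tanφ'/tanβ.)
γ' = 20.4 − 9.81 = 10.59 kN/m³
Numerator = 0.0 + 10.59·2.8·cos²11.8°·tan34.0° = 0.0 + 10.59·2.8·0.9582·0.6745 = 19.164 kPa
Denominator = 20.4·2.8·sin11.8°·cos11.8° = 20.4·2.8·0.2045·0.9789 = 11.434 kPa
FS = 19.164 / 11.434 = 1.676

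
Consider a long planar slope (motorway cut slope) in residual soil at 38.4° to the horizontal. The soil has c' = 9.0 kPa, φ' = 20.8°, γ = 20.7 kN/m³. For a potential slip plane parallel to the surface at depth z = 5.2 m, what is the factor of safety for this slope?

FS = 0.65

For an infinite slope with a slip plane parallel to the surface (no pore pressure): FS = [c' + γz cos²β tanφ'] / [γz sinβ cosβ].
γz = 20.7·5.2 = 107.64 kN/m²
Numerator = 9.0 + 107.64·cos²38.4°·tan20.8° = 9.0 + 107.64·0.6142·0.3799 = 34.113 kPa
Denominator = 107.64·sin38.4°·cos38.4° = 107.64·0.6211·0.7837 = 52.398 kPa
FS = 34.113 / 52.398 = 0.651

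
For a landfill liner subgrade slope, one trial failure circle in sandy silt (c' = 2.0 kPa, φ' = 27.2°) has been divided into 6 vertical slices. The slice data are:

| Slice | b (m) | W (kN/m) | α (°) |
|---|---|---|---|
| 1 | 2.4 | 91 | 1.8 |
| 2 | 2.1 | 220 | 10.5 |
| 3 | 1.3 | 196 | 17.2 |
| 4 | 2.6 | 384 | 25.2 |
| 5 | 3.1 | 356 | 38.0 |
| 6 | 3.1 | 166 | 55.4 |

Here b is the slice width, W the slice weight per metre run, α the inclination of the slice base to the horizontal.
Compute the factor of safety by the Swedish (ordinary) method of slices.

Ordinary method of slices: FS = Σ[c'·Δl_i + (W_i cosα_i)·tanφ'] / Σ W_i sinα_i, with Δl_i = b_i / cosα_i.
Slice 1: Δl = 2.4/cos1.8° = 2.401 m; N'_1 = 91·cos1.8° = 91.0; c'Δl = 4.80; W sinα = 2.9
Slice 2: Δl = 2.1/cos10.5° = 2.136 m; N'_2 = 220·cos10.5° = 216.3; c'Δl = 4.27; W sinα = 40.1
Slice 3: Δl = 1.3/cos17.2° = 1.361 m; N'_3 = 196·cos17.2° = 187.2; c'Δl = 2.72; W sinα = 58.0
Slice 4: Δl = 2.6/cos25.2° = 2.873 m; N'_4 = 384·cos25.2° = 347.5; c'Δl = 5.75; W sinα = 163.5
Slice 5: Δl = 3.1/cos38.0° = 3.934 m; N'_5 = 356·cos38.0° = 280.5; c'Δl = 7.87; W sinα = 219.2
Slice 6: Δl = 3.1/cos55.4° = 5.459 m; N'_6 = 166·cos55.4° = 94.3; c'Δl = 10.92; W sinα = 136.6
Σc'Δl = 36.3 kN/m; ΣN' = 1216.8 kN/m; ΣW sinα = 620.2 kN/m
Resisting = 36.3 + 1216.8·tan27.2° = 36.3 + 625.3 = 661.7 kN/m
FS = 661.7 / 620.2 = 1.067

FS = 1.07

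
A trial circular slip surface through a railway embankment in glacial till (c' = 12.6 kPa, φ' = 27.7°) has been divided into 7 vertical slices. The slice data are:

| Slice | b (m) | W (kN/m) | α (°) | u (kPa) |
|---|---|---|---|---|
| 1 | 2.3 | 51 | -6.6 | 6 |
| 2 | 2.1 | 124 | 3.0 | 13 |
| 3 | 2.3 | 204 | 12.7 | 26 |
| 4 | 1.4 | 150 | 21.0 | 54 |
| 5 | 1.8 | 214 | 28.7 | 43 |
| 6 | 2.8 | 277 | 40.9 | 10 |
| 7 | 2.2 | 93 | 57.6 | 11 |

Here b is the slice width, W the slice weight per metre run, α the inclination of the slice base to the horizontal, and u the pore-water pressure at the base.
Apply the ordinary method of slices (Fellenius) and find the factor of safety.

FS = 1.18

Ordinary method of slices: FS = Σ[c'·Δl_i + (W_i cosα_i − u_i·Δl_i)·tanφ'] / Σ W_i sinα_i, with Δl_i = b_i / cosα_i.
Slice 1: Δl = 2.3/cos(-6.6°) = 2.315 m; N'_1 = 51·cos(-6.6°) − 6·2.315 = 36.8; c'Δl = 29.17; W sinα = -5.9
Slice 2: Δl = 2.1/cos3.0° = 2.103 m; N'_2 = 124·cos3.0° − 13·2.103 = 96.5; c'Δl = 26.50; W sinα = 6.5
Slice 3: Δl = 2.3/cos12.7° = 2.358 m; N'_3 = 204·cos12.7° − 26·2.358 = 137.7; c'Δl = 29.71; W sinα = 44.8
Slice 4: Δl = 1.4/cos21.0° = 1.500 m; N'_4 = 150·cos21.0° − 54·1.500 = 59.1; c'Δl = 18.89; W sinα = 53.8
Slice 5: Δl = 1.8/cos28.7° = 2.052 m; N'_5 = 214·cos28.7° − 43·2.052 = 99.5; c'Δl = 25.86; W sinα = 102.8
Slice 6: Δl = 2.8/cos40.9° = 3.704 m; N'_6 = 277·cos40.9° − 10·3.704 = 172.3; c'Δl = 46.68; W sinα = 181.4
Slice 7: Δl = 2.2/cos57.6° = 4.106 m; N'_7 = 93·cos57.6° − 11·4.106 = 4.7; c'Δl = 51.73; W sinα = 78.5
Σc'Δl = 228.5 kN/m; ΣN' = 606.5 kN/m; ΣW sinα = 461.9 kN/m
Resisting = 228.5 + 606.5·tan27.7° = 228.5 + 318.4 = 547.0 kN/m
FS = 547.0 / 461.9 = 1.184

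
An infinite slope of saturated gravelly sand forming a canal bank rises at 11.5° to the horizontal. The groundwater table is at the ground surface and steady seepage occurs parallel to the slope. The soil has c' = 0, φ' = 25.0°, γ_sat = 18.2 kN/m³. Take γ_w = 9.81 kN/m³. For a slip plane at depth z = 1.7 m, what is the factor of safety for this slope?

FS = 1.06

With seepage parallel to the slope and the water table at the surface, the effective normal stress on the slip plane uses the buoyant unit weight γ' = γ_sat − γ_w while the driving shear stress uses γ_sat:
FS = [c' + γ' z cos²β tanφ'] / [γ_sat z sinβ cosβ]
(For c' = 0 this reduces to FS = (γ'/γ_sat)·tanφ'/tanβ.)
γ' = 18.2 − 9.81 = 8.39 kN/m³
Numerator = 0.0 + 8.39·1.7·cos²11.5°·tan25.0° = 0.0 + 8.39·1.7·0.9603·0.4663 = 6.387 kPa
Denominator = 18.2·1.7·sin11.5°·cos11.5° = 18.2·1.7·0.1994·0.9799 = 6.045 kPa
FS = 6.387 / 6.045 = 1.057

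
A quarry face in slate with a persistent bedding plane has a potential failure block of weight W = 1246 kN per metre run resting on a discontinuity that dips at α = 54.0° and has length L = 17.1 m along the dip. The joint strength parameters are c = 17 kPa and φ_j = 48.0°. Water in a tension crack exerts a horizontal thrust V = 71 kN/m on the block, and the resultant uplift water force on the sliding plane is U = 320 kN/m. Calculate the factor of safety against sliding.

FS = 0.65

Resolving the block weight along and normal to the plane and applying the Mohr–Coulomb strength on the joint:
N' = W cosα − U − V sinα = 1246·cos54.0° − 320 − 71·sin54.0° = 354.9 kN/m
Driving force T = W sinα + V cosα = 1246·sin54.0° + 71·cos54.0° = 1049.8 kN/m
Resisting force R = c·L + N'·tanφ_j = 17·17.1 + 354.9·tan48.0° = 290.7 + 394.2 = 684.9 kN/m
FS = R / T = 684.9 / 1049.8 = 0.652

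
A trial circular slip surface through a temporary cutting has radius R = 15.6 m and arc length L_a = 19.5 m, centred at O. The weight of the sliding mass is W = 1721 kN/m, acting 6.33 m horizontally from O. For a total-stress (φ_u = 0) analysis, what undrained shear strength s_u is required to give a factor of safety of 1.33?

s_u = 47.6 kPa

FS = s_u·L_a·R / (W·d), so s_u = FS·W·d / (L_a·R).
s_u = 1.33·1721·6.33 / (19.50·15.6) = 14488.9 / 304.20 = 47.63 kPa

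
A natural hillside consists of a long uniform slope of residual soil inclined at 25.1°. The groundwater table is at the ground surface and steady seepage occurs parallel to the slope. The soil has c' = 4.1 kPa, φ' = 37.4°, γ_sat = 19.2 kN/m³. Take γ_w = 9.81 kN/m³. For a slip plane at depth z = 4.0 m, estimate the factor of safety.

FS = 0.94

With seepage parallel to the slope and the water table at the surface, the effective normal stress on the slip plane uses the buoyant unit weight γ' = γ_sat − γ_w while the driving shear stress uses γ_sat:
FS = [c' + γ' z cos²β tanφ'] / [γ_sat z sinβ cosβ]
γ' = 19.2 − 9.81 = 9.39 kN/m³
Numerator = 4.1 + 9.39·4.0·cos²25.1°·tan37.4° = 4.1 + 9.39·4.0·0.8201·0.7646 = 27.649 kPa
Denominator = 19.2·4.0·sin25.1°·cos25.1° = 19.2·4.0·0.4242·0.9056 = 29.502 kPa
FS = 27.649 / 29.502 = 0.937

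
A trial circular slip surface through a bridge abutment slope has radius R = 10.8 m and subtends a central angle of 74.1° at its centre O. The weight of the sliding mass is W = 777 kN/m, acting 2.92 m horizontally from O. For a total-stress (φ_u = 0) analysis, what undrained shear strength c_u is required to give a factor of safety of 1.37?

FS = c_u·L_a·R / (W·d), so c_u = FS·W·d / (L_a·R).
Arc length L_a = R·θ = 10.8·(74.1°·π/180) = 10.8·1.2933 = 13.97 m
c_u = 1.37·777·2.92 / (13.97·10.8) = 3108.3 / 150.85 = 20.61 kPa

c_u = 20.6 kPa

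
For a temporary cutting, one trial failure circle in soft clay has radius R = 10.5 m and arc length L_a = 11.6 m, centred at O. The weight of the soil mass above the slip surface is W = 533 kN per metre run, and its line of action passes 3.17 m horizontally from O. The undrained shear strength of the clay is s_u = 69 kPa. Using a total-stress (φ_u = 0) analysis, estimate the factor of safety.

Taking moments about the centre O, the resisting moment is provided by the undrained shear strength acting along the arc:
M_R = s_u·L_a·R = 69·11.60·10.5 = 8404.2 kN·m/m
M_D = W·d = 533·3.17 = 1689.6 kN·m/m
FS = M_R / M_D = 8404.2 / 1689.6 = 4.974

FS = 4.97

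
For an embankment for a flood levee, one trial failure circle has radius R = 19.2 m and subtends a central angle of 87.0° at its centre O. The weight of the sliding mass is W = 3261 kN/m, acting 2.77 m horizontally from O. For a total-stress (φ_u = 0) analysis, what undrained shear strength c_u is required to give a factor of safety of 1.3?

FS = c_u·L_a·R / (W·d), so c_u = FS·W·d / (L_a·R).
Arc length L_a = R·θ = 19.2·(87.0°·π/180) = 19.2·1.5184 = 29.15 m
c_u = 1.3·3261·2.77 / (29.15·19.2) = 11742.9 / 559.76 = 20.98 kPa

c_u = 21.0 kPa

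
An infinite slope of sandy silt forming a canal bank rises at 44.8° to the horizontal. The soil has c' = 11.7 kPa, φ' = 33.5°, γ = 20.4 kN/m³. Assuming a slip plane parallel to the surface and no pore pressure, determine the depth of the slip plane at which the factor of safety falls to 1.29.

Setting FS = 1.29 in FS = [c' + γz cos²β tanφ'] / [γz sinβ cosβ] and solving for z:
z = c' / [γ cosβ (FS·sinβ − cosβ·tanφ')]
  = 11.7 / [20.4·cos44.8°·(1.29·sin44.8° − cos44.8°·tan33.5°)]
  = 11.7 / [20.4·0.7096·(1.29·0.7046 − 0.7096·0.6619)]
  = 11.7 / 6.3593 = 1.840 m

z = 1.84 m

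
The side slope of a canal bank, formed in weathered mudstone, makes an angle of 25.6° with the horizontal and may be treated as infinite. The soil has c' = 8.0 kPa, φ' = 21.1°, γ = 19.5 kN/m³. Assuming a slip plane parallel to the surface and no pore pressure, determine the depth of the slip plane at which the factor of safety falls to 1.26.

z = 2.32 m

Setting FS = 1.26 in FS = [c' + γz cos²β tanφ'] / [γz sinβ cosβ] and solving for z:
z = c' / [γ cosβ (FS·sinβ − cosβ·tanφ')]
  = 8.0 / [19.5·cos25.6°·(1.26·sin25.6° − cos25.6°·tan21.1°)]
  = 8.0 / [19.5·0.9018·(1.26·0.4321 − 0.9018·0.3859)]
  = 8.0 / 3.4545 = 2.316 m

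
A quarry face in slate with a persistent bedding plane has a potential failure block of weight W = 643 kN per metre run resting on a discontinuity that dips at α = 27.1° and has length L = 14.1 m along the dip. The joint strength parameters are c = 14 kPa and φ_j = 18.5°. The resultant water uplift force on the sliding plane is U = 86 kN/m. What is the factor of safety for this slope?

FS = 1.23

Resolving the block weight along and normal to the plane and applying the Mohr–Coulomb strength on the joint:
N' = W cosα − U = 643·cos27.1° − 86 = 486.4 kN/m
Driving force T = W sinα = 643·sin27.1° = 292.9 kN/m
Resisting force R = c·L + N'·tanφ_j = 14·14.1 + 486.4·tan18.5° = 197.4 + 162.7 = 360.1 kN/m
FS = R / T = 360.1 / 292.9 = 1.230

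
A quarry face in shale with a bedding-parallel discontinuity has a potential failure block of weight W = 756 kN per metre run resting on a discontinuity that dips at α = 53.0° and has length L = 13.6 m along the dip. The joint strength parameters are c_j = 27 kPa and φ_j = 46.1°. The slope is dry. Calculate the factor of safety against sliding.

Resolving the block weight along and normal to the plane and applying the Mohr–Coulomb strength on the joint:
N' = W cosα = 756·cos53.0° = 455.0 kN/m
Driving force T = W sinα = 756·sin53.0° = 603.8 kN/m
Resisting force R = c_j·L + N'·tanφ_j = 27·13.6 + 455.0·tan46.1° = 367.2 + 472.8 = 840.0 kN/m
FS = R / T = 840.0 / 603.8 = 1.391

FS = 1.39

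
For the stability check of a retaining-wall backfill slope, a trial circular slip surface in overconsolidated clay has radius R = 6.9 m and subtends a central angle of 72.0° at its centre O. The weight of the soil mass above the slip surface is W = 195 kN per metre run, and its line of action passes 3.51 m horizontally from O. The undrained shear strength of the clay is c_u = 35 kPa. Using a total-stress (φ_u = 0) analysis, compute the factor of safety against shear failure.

Taking moments about the centre O, the resisting moment is provided by the undrained shear strength acting along the arc:
Arc length L_a = R·θ = 6.9·(72.0°·π/180) = 6.9·1.2566 = 8.67 m
M_R = c_u·L_a·R = 35·8.67·6.9 = 2094.0 kN·m/m
M_D = W·d = 195·3.51 = 684.4 kN·m/m
FS = M_R / M_D = 2094.0 / 684.4 = 3.059

FS = 3.06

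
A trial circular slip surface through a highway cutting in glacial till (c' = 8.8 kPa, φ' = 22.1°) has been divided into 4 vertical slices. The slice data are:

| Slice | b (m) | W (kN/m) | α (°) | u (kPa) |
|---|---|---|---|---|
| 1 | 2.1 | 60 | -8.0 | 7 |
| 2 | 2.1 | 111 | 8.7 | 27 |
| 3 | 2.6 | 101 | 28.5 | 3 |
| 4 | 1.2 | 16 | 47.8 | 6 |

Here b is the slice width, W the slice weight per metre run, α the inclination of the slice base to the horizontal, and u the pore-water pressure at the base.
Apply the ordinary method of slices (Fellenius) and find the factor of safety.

FS = 2.20

Ordinary method of slices: FS = Σ[c'·Δl_i + (W_i cosα_i − u_i·Δl_i)·tanφ'] / Σ W_i sinα_i, with Δl_i = b_i / cosα_i.
Slice 1: Δl = 2.1/cos(-8.0°) = 2.121 m; N'_1 = 60·cos(-8.0°) − 7·2.121 = 44.6; c'Δl = 18.66; W sinα = -8.4
Slice 2: Δl = 2.1/cos8.7° = 2.124 m; N'_2 = 111·cos8.7° − 27·2.124 = 52.4; c'Δl = 18.70; W sinα = 16.8
Slice 3: Δl = 2.6/cos28.5° = 2.959 m; N'_3 = 101·cos28.5° − 3·2.959 = 79.9; c'Δl = 26.03; W sinα = 48.2
Slice 4: Δl = 1.2/cos47.8° = 1.786 m; N'_4 = 16·cos47.8° − 6·1.786 = 0.0; c'Δl = 15.72; W sinα = 11.9
Σc'Δl = 79.1 kN/m; ΣN' = 176.8 kN/m; ΣW sinα = 68.5 kN/m
Resisting = 79.1 + 176.8·tan22.1° = 79.1 + 71.8 = 150.9 kN/m
FS = 150.9 / 68.5 = 2.204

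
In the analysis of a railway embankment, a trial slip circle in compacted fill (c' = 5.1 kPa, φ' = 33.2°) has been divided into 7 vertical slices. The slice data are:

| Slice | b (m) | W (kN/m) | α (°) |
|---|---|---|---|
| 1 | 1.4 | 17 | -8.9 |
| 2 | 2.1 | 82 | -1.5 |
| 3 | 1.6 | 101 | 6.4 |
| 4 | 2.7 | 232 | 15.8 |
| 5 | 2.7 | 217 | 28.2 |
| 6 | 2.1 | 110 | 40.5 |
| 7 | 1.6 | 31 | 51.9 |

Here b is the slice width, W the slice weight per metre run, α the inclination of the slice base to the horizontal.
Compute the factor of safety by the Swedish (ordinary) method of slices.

Ordinary method of slices: FS = Σ[c'·Δl_i + (W_i cosα_i)·tanφ'] / Σ W_i sinα_i, with Δl_i = b_i / cosα_i.
Slice 1: Δl = 1.4/cos(-8.9°) = 1.417 m; N'_1 = 17·cos(-8.9°) = 16.8; c'Δl = 7.23; W sinα = -2.6
Slice 2: Δl = 2.1/cos(-1.5°) = 2.101 m; N'_2 = 82·cos(-1.5°) = 82.0; c'Δl = 10.71; W sinα = -2.1
Slice 3: Δl = 1.6/cos6.4° = 1.610 m; N'_3 = 101·cos6.4° = 100.4; c'Δl = 8.21; W sinα = 11.3
Slice 4: Δl = 2.7/cos15.8° = 2.806 m; N'_4 = 232·cos15.8° = 223.2; c'Δl = 14.31; W sinα = 63.2
Slice 5: Δl = 2.7/cos28.2° = 3.064 m; N'_5 = 217·cos28.2° = 191.2; c'Δl = 15.62; W sinα = 102.5
Slice 6: Δl = 2.1/cos40.5° = 2.762 m; N'_6 = 110·cos40.5° = 83.6; c'Δl = 14.08; W sinα = 71.4
Slice 7: Δl = 1.6/cos51.9° = 2.593 m; N'_7 = 31·cos51.9° = 19.1; c'Δl = 13.22; W sinα = 24.4
Σc'Δl = 83.4 kN/m; ΣN' = 716.4 kN/m; ΣW sinα = 268.0 kN/m
Resisting = 83.4 + 716.4·tan33.2° = 83.4 + 468.8 = 552.2 kN/m
FS = 552.2 / 268.0 = 2.060

FS = 2.06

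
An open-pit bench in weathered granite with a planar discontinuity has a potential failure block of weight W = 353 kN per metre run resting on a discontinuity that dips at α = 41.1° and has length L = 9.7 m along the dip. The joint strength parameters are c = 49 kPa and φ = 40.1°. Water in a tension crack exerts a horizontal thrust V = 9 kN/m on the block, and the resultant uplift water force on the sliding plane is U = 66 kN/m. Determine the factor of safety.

Resolving the block weight along and normal to the plane and applying the Mohr–Coulomb strength on the joint:
N' = W cosα − U − V sinα = 353·cos41.1° − 66 − 9·sin41.1° = 194.1 kN/m
Driving force T = W sinα + V cosα = 353·sin41.1° + 9·cos41.1° = 238.8 kN/m
Resisting force R = c·L + N'·tanφ = 49·9.7 + 194.1·tan40.1° = 475.3 + 163.4 = 638.7 kN/m
FS = R / T = 638.7 / 238.8 = 2.674

FS = 2.67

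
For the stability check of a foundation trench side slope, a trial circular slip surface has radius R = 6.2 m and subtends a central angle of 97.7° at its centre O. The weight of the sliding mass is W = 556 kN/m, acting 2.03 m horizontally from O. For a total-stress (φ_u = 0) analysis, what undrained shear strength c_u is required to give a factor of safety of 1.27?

c_u = 21.9 kPa

FS = c_u·L_a·R / (W·d), so c_u = FS·W·d / (L_a·R).
Arc length L_a = R·θ = 6.2·(97.7°·π/180) = 6.2·1.7052 = 10.57 m
c_u = 1.27·556·2.03 / (10.57·6.2) = 1433.4 / 65.55 = 21.87 kPa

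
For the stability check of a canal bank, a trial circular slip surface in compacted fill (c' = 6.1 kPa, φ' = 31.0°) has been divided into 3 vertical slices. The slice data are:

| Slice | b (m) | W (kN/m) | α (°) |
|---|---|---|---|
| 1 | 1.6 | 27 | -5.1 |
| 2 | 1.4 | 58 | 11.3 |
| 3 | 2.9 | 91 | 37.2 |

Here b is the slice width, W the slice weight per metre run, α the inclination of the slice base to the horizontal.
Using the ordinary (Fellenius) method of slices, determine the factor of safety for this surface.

Ordinary method of slices: FS = Σ[c'·Δl_i + (W_i cosα_i)·tanφ'] / Σ W_i sinα_i, with Δl_i = b_i / cosα_i.
Slice 1: Δl = 1.6/cos(-5.1°) = 1.606 m; N'_1 = 27·cos(-5.1°) = 26.9; c'Δl = 9.80; W sinα = -2.4
Slice 2: Δl = 1.4/cos11.3° = 1.428 m; N'_2 = 58·cos11.3° = 56.9; c'Δl = 8.71; W sinα = 11.4
Slice 3: Δl = 2.9/cos37.2° = 3.641 m; N'_3 = 91·cos37.2° = 72.5; c'Δl = 22.21; W sinα = 55.0
Σc'Δl = 40.7 kN/m; ΣN' = 156.3 kN/m; ΣW sinα = 64.0 kN/m
Resisting = 40.7 + 156.3·tan31.0° = 40.7 + 93.9 = 134.6 kN/m
FS = 134.6 / 64.0 = 2.104

FS = 2.10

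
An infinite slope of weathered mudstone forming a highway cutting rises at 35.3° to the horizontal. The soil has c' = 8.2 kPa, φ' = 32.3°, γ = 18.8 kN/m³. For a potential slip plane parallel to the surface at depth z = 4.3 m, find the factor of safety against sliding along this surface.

FS = 1.11

For an infinite slope with a slip plane parallel to the surface (no pore pressure): FS = [c' + γz cos²β tanφ'] / [γz sinβ cosβ].
γz = 18.8·4.3 = 80.84 kN/m²
Numerator = 8.2 + 80.84·cos²35.3°·tan32.3° = 8.2 + 80.84·0.6661·0.6322 = 42.240 kPa
Denominator = 80.84·sin35.3°·cos35.3° = 80.84·0.5779·0.8161 = 38.125 kPa
FS = 42.240 / 38.125 = 1.108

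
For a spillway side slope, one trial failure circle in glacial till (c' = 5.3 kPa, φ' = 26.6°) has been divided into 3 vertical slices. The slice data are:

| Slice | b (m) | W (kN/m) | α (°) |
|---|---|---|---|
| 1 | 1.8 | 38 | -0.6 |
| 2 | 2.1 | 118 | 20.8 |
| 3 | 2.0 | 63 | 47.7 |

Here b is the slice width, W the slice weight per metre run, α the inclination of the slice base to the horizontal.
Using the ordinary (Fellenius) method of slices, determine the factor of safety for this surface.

Ordinary method of slices: FS = Σ[c'·Δl_i + (W_i cosα_i)·tanφ'] / Σ W_i sinα_i, with Δl_i = b_i / cosα_i.
Slice 1: Δl = 1.8/cos(-0.6°) = 1.800 m; N'_1 = 38·cos(-0.6°) = 38.0; c'Δl = 9.54; W sinα = -0.4
Slice 2: Δl = 2.1/cos20.8° = 2.246 m; N'_2 = 118·cos20.8° = 110.3; c'Δl = 11.91; W sinα = 41.9
Slice 3: Δl = 2.0/cos47.7° = 2.972 m; N'_3 = 63·cos47.7° = 42.4; c'Δl = 15.75; W sinα = 46.6
Σc'Δl = 37.2 kN/m; ΣN' = 190.7 kN/m; ΣW sinα = 88.1 kN/m
Resisting = 37.2 + 190.7·tan26.6° = 37.2 + 95.5 = 132.7 kN/m
FS = 132.7 / 88.1 = 1.506

FS = 1.51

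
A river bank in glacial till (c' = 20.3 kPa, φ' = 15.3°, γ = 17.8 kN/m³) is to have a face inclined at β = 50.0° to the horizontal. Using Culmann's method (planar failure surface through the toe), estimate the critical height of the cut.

Culmann's analysis gives the critical failure plane at α_cr = (β + φ')/2 = (50.0 + 15.3)/2 = 32.6°, and the critical height
H_c = (4c'/γ) · sinβ cosφ' / [1 − cos(β − φ')]
    = (4·20.3/17.8) · sin50.0°·cos15.3° / [1 − cos(34.7°)]
    = 4.562 · 0.7660·0.9646 / [1 − 0.8221]
    = 4.562 · 0.7389 / 0.1779
    = 18.95 m

H_c = 18.95 m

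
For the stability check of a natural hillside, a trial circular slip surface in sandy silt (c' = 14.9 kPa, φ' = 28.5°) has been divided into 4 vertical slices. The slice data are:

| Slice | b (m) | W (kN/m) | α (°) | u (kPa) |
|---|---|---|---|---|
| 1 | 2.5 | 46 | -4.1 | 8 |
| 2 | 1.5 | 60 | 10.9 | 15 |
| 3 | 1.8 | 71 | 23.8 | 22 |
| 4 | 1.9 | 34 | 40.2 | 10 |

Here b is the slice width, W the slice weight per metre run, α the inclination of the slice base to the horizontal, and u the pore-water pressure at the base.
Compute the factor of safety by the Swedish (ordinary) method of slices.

Ordinary method of slices: FS = Σ[c'·Δl_i + (W_i cosα_i − u_i·Δl_i)·tanφ'] / Σ W_i sinα_i, with Δl_i = b_i / cosα_i.
Slice 1: Δl = 2.5/cos(-4.1°) = 2.506 m; N'_1 = 46·cos(-4.1°) − 8·2.506 = 25.8; c'Δl = 37.35; W sinα = -3.3
Slice 2: Δl = 1.5/cos10.9° = 1.528 m; N'_2 = 60·cos10.9° − 15·1.528 = 36.0; c'Δl = 22.76; W sinα = 11.3
Slice 3: Δl = 1.8/cos23.8° = 1.967 m; N'_3 = 71·cos23.8° − 22·1.967 = 21.7; c'Δl = 29.31; W sinα = 28.7
Slice 4: Δl = 1.9/cos40.2° = 2.488 m; N'_4 = 34·cos40.2° − 10·2.488 = 1.1; c'Δl = 37.06; W sinα = 21.9
Σc'Δl = 126.5 kN/m; ΣN' = 84.6 kN/m; ΣW sinα = 58.7 kN/m
Resisting = 126.5 + 84.6·tan28.5° = 126.5 + 45.9 = 172.4 kN/m
FS = 172.4 / 58.7 = 2.940

FS = 2.94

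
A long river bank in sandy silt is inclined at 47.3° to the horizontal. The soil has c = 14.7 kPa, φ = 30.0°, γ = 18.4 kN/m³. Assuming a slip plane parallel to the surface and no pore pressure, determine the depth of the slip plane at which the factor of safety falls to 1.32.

Setting FS = 1.32 in FS = [c + γz cos²β tanφ] / [γz sinβ cosβ] and solving for z:
z = c / [γ cosβ (FS·sinβ − cosβ·tanφ)]
  = 14.7 / [18.4·cos47.3°·(1.32·sin47.3° − cos47.3°·tan30.0°)]
  = 14.7 / [18.4·0.6782·(1.32·0.7349 − 0.6782·0.5774)]
  = 14.7 / 7.2192 = 2.036 m

z = 2.04 m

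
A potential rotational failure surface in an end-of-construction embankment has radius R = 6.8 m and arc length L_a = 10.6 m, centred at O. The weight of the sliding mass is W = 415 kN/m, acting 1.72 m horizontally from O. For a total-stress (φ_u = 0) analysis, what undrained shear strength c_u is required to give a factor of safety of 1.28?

c_u = 12.7 kPa

FS = c_u·L_a·R / (W·d), so c_u = FS·W·d / (L_a·R).
c_u = 1.28·415·1.72 / (10.60·6.8) = 913.7 / 72.08 = 12.68 kPa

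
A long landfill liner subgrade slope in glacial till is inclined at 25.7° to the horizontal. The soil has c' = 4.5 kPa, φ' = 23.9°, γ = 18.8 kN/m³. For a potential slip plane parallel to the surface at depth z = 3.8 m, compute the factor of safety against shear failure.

For an infinite slope with a slip plane parallel to the surface (no pore pressure): FS = [c' + γz cos²β tanφ'] / [γz sinβ cosβ].
γz = 18.8·3.8 = 71.44 kN/m²
Numerator = 4.5 + 71.44·cos²25.7°·tan23.9° = 4.5 + 71.44·0.8119·0.4431 = 30.204 kPa
Denominator = 71.44·sin25.7°·cos25.7° = 71.44·0.4337·0.9011 = 27.916 kPa
FS = 30.204 / 27.916 = 1.082

FS = 1.08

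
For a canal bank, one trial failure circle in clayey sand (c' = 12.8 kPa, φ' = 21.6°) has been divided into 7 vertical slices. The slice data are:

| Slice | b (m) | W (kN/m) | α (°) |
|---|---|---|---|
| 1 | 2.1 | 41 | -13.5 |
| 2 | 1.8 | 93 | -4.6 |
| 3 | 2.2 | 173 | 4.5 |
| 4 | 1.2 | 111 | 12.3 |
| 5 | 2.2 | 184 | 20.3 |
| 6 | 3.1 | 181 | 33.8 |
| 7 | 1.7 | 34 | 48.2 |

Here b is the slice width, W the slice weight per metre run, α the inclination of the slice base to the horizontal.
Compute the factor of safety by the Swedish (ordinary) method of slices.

Ordinary method of slices: FS = Σ[c'·Δl_i + (W_i cosα_i)·tanφ'] / Σ W_i sinα_i, with Δl_i = b_i / cosα_i.
Slice 1: Δl = 2.1/cos(-13.5°) = 2.160 m; N'_1 = 41·cos(-13.5°) = 39.9; c'Δl = 27.64; W sinα = -9.6
Slice 2: Δl = 1.8/cos(-4.6°) = 1.806 m; N'_2 = 93·cos(-4.6°) = 92.7; c'Δl = 23.11; W sinα = -7.5
Slice 3: Δl = 2.2/cos4.5° = 2.207 m; N'_3 = 173·cos4.5° = 172.5; c'Δl = 28.25; W sinα = 13.6
Slice 4: Δl = 1.2/cos12.3° = 1.228 m; N'_4 = 111·cos12.3° = 108.5; c'Δl = 15.72; W sinα = 23.6
Slice 5: Δl = 2.2/cos20.3° = 2.346 m; N'_5 = 184·cos20.3° = 172.6; c'Δl = 30.02; W sinα = 63.8
Slice 6: Δl = 3.1/cos33.8° = 3.731 m; N'_6 = 181·cos33.8° = 150.4; c'Δl = 47.75; W sinα = 100.7
Slice 7: Δl = 1.7/cos48.2° = 2.551 m; N'_7 = 34·cos48.2° = 22.7; c'Δl = 32.65; W sinα = 25.3
Σc'Δl = 205.1 kN/m; ΣN' = 759.1 kN/m; ΣW sinα = 210.1 kN/m
Resisting = 205.1 + 759.1·tan21.6° = 205.1 + 300.6 = 505.7 kN/m
FS = 505.7 / 210.1 = 2.407

FS = 2.41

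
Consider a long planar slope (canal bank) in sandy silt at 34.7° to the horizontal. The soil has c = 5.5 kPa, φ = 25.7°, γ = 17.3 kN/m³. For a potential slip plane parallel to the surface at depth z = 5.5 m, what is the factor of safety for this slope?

FS = 0.82

For an infinite slope with a slip plane parallel to the surface (no pore pressure): FS = [c + γz cos²β tanφ] / [γz sinβ cosβ].
γz = 17.3·5.5 = 95.15 kN/m²
Numerator = 5.5 + 95.15·cos²34.7°·tan25.7° = 5.5 + 95.15·0.6759·0.4813 = 36.452 kPa
Denominator = 95.15·sin34.7°·cos34.7° = 95.15·0.5693·0.8221 = 44.533 kPa
FS = 36.452 / 44.533 = 0.819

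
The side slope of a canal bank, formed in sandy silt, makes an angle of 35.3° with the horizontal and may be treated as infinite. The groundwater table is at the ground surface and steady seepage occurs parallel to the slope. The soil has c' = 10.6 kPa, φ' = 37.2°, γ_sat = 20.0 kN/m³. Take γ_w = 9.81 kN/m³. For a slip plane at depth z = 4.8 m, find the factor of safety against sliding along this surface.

FS = 0.78

With seepage parallel to the slope and the water table at the surface, the effective normal stress on the slip plane uses the buoyant unit weight γ' = γ_sat − γ_w while the driving shear stress uses γ_sat:
FS = [c' + γ' z cos²β tanφ'] / [γ_sat z sinβ cosβ]
γ' = 20.0 − 9.81 = 10.19 kN/m³
Numerator = 10.6 + 10.19·4.8·cos²35.3°·tan37.2° = 10.6 + 10.19·4.8·0.6661·0.7590 = 35.329 kPa
Denominator = 20.0·4.8·sin35.3°·cos35.3° = 20.0·4.8·0.5779·0.8161 = 45.275 kPa
FS = 35.329 / 45.275 = 0.780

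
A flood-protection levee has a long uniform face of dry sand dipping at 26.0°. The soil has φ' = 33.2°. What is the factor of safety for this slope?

FS = 1.34

For a dry cohesionless infinite slope the factor of safety is FS = tanφ' / tanβ.
FS = tan33.2° / tan26.0° = 0.6544 / 0.4877 = 1.342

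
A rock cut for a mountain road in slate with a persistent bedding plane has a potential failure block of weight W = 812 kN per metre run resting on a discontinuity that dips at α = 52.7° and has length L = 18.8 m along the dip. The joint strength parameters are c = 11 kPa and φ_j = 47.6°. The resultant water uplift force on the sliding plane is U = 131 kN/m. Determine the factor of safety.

FS = 0.93

Resolving the block weight along and normal to the plane and applying the Mohr–Coulomb strength on the joint:
N' = W cosα − U = 812·cos52.7° − 131 = 361.1 kN/m
Driving force T = W sinα = 812·sin52.7° = 645.9 kN/m
Resisting force R = c·L + N'·tanφ_j = 11·18.8 + 361.1·tan47.6° = 206.8 + 395.4 = 602.2 kN/m
FS = R / T = 602.2 / 645.9 = 0.932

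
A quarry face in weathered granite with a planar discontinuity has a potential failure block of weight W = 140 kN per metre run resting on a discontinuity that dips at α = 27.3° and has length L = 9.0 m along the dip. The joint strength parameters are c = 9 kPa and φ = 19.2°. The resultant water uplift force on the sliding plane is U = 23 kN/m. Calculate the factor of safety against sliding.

FS = 1.81

Resolving the block weight along and normal to the plane and applying the Mohr–Coulomb strength on the joint:
N' = W cosα − U = 140·cos27.3° − 23 = 101.4 kN/m
Driving force T = W sinα = 140·sin27.3° = 64.2 kN/m
Resisting force R = c·L + N'·tanφ = 9·9.0 + 101.4·tan19.2° = 81.0 + 35.3 = 116.3 kN/m
FS = R / T = 116.3 / 64.2 = 1.811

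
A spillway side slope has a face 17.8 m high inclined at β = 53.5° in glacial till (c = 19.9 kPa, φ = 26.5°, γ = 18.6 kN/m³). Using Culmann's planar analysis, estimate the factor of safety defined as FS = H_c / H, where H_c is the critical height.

H_c = (4c/γ) · sinβ cosφ / [1 − cos(β − φ)]
    = (4·19.9/18.6) · sin53.5°·cos26.5° / [1 − cos27.0°]
    = 4.280 · 0.7194 / 0.1090 = 28.25 m
FS = H_c / H = 28.25 / 17.8 = 1.587

FS = 1.59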